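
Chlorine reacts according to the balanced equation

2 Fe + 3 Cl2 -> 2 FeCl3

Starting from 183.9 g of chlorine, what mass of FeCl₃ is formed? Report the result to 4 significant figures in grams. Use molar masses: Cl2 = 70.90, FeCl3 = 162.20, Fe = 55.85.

n(Cl2) = 183.90 g / 70.90 g/mol = 2.5938 mol.
From the equation the Cl2:FeCl3 mole ratio is 3:2, so n(FeCl3) = 2.5938 × 2/3 = 1.7292 mol.
Mass of FeCl3 = 1.7292 mol × 162.20 g/mol = 280.48 g.

280.5 g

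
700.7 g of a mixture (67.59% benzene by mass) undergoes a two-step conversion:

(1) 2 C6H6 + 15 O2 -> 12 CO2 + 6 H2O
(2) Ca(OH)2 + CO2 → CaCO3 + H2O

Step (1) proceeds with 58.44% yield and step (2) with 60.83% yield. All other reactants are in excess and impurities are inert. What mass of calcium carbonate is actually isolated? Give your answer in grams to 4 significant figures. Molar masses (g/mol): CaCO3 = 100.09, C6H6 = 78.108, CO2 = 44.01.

Pure C6H6 = 700.7 × 0.6759 = 473.60 g.
n(C6H6) = 473.60 / 78.108 = 6.0634 mol.
Step 1 (C6H6:CO2 = 2:12): theoretical n(CO2) = 36.381 mol; at 58.44% yield, n(CO2) = 21.261 mol.
Step 2 (CO2:CaCO3 = 1:1): theoretical n(CaCO3) = 21.261 mol, so theoretical mass = 21.261 × 100.09 = 2128.0 g.
At 60.83% yield, actual mass of CaCO3 = 2128.0 × 0.6083 = 1294.5 g.

1294 g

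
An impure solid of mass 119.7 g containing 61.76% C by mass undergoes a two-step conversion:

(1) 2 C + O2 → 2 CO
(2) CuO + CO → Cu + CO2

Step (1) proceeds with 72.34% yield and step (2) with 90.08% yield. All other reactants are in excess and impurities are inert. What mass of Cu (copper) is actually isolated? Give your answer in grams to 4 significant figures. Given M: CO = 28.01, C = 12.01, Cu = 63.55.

254.9 g

Pure C = 119.7 × 0.6176 = 73.927 g.
n(C) = 73.927 / 12.01 = 6.1554 mol.
Step 1 (C:CO = 2:2): theoretical n(CO) = 6.1554 mol; at 72.34% yield, n(CO) = 4.4528 mol.
Step 2 (CO:Cu = 1:1): theoretical n(Cu) = 4.4528 mol, so theoretical mass = 4.4528 × 63.55 = 282.98 g.
At 90.08% yield, actual mass of Cu = 282.98 × 0.9008 = 254.91 g.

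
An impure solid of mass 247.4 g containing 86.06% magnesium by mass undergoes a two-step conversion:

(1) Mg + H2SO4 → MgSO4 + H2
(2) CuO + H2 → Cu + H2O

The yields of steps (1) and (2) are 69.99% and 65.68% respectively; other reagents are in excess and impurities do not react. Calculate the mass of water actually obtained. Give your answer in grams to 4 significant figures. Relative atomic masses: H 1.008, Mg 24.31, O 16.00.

Pure Mg = 247.4 × 0.8606 = 212.91 g.
M(Mg) = 24.31 g/mol.
M(H2O) = 2(1.008) + 16.00 = 18.016 g/mol.
n(Mg) = 212.91 / 24.31 = 8.7582 mol.
Step 1 (Mg:H2 = 1:1): theoretical n(H2) = 8.7582 mol; at 69.99% yield, n(H2) = 6.1299 mol.
Step 2 (H2:H2O = 1:1): theoretical n(H2O) = 6.1299 mol, so theoretical mass = 6.1299 × 18.016 = 110.44 g.
At 65.68% yield, actual mass of H2O = 110.44 × 0.6568 = 72.534 g.

72.53 g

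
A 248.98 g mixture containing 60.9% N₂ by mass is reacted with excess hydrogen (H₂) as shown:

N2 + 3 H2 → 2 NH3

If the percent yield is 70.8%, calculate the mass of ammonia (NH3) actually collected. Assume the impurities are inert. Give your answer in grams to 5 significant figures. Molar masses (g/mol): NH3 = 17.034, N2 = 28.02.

Pure N2 available = 248.98 g × 0.609 = 151.629 g.
n(N2) = 151.629 g / 28.02 g/mol = 5.41145 mol.
From the equation the N2:NH3 mole ratio is 1:2, so n(NH3) = 5.41145 × 2/1 = 10.8229 mol.
Mass of NH3 = 10.8229 mol × 17.034 g/mol = 184.357 g.
Actual mass collected = 184.357 g × 0.708 = 130.525 g.

130.52 g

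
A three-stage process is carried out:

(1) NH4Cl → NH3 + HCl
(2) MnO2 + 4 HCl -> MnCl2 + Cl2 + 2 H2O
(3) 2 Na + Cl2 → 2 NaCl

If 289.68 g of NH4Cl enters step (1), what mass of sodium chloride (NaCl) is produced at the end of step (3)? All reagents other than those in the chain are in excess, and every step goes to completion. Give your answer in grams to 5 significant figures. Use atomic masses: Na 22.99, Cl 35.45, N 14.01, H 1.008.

158.24 g

M(NH4Cl) = 14.01 + 4(1.008) + 35.45 = 53.492 g/mol.
M(NaCl) = 22.99 + 35.45 = 58.44 g/mol.
n(NH4Cl) = 289.68 / 53.492 = 5.41539 mol.
Reaction (1): NH4Cl→HCl ratio 1:1 ⇒ n(HCl) = 5.41539 mol.
Reaction (2): HCl→Cl2 ratio 4:1 ⇒ n(Cl2) = 1.35385 mol.
Reaction (3): Cl2→NaCl ratio 1:2 ⇒ n(NaCl) = 2.70769 mol.
Mass of NaCl = 2.70769 × 58.44 = 158.238 g.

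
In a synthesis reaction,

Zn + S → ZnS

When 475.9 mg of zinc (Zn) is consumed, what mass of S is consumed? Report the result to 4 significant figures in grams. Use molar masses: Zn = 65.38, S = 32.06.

Convert: 475.9 mg = 0.47590 g.
n(Zn) = 0.47590 g / 65.38 g/mol = 0.0072790 mol.
From the equation the Zn:S mole ratio is 1:1, so n(S) = 0.0072790 × 1/1 = 0.0072790 mol.
Mass of S = 0.0072790 mol × 32.06 g/mol = 0.23336 g.

0.2334 g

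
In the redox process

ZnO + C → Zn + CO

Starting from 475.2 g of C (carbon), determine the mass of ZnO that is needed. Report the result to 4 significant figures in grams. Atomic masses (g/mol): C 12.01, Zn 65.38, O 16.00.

3220 g

M(C) = 12.01 g/mol.
M(ZnO) = 65.38 + 16.00 = 81.38 g/mol.
n(C) = 475.20 g / 12.01 g/mol = 39.567 mol.
From the equation the C:ZnO mole ratio is 1:1, so n(ZnO) = 39.567 × 1/1 = 39.567 mol.
Mass of ZnO = 39.567 mol × 81.38 g/mol = 3220.0 g.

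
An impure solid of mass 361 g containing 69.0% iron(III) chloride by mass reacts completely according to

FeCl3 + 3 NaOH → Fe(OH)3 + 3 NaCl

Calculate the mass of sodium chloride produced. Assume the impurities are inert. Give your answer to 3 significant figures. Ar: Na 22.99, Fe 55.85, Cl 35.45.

269 g

Mass of pure FeCl3 = 361 g × 0.690 = 249.1 g.
M(FeCl3) = 55.85 + 3(35.45) = 162.20 g/mol.
M(NaCl) = 22.99 + 35.45 = 58.44 g/mol.
n(FeCl3) = 249.1 g / 162.20 g/mol = 1.536 mol.
From the equation the FeCl3:NaCl mole ratio is 1:3, so n(NaCl) = 1.536 × 3/1 = 4.607 mol.
Mass of NaCl = 4.607 mol × 58.44 g/mol = 269.2 g.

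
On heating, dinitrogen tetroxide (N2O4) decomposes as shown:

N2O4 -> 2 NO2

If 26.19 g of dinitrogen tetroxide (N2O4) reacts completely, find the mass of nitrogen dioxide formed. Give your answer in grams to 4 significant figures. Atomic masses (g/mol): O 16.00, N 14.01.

M(N2O4) = 2(14.01) + 4(16.00) = 92.02 g/mol.
M(NO2) = 14.01 + 2(16.00) = 46.01 g/mol.
n(N2O4) = 26.190 g / 92.02 g/mol = 0.28461 mol.
From the equation the N2O4:NO2 mole ratio is 1:2, so n(NO2) = 0.28461 × 2/1 = 0.56922 mol.
Mass of NO2 = 0.56922 mol × 46.01 g/mol = 26.190 g.

26.19 g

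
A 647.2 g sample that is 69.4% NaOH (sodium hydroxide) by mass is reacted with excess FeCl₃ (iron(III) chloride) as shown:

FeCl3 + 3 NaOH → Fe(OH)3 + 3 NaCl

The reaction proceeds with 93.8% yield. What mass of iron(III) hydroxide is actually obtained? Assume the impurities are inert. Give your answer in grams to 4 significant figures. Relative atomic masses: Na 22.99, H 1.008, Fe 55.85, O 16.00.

Pure NaOH available = 647.2 g × 0.694 = 449.16 g.
M(NaOH) = 22.99 + 16.00 + 1.008 = 39.998 g/mol.
M(Fe(OH)3) = 55.85 + 3(16.00) + 3(1.008) = 106.874 g/mol.
n(NaOH) = 449.16 g / 39.998 g/mol = 11.229 mol.
From the equation the NaOH:Fe(OH)3 mole ratio is 3:1, so n(Fe(OH)3) = 11.229 × 1/3 = 3.7432 mol.
Mass of Fe(OH)3 = 3.7432 mol × 106.874 g/mol = 400.05 g.
Actual mass collected = 400.05 g × 0.938 = 375.24 g.

375.2 g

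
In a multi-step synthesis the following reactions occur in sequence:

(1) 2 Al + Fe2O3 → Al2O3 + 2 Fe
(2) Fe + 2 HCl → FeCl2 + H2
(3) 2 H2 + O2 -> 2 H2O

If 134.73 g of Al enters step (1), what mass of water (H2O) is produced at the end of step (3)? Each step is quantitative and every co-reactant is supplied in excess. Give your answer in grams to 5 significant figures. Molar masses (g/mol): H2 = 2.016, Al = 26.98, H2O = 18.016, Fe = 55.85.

89.966 g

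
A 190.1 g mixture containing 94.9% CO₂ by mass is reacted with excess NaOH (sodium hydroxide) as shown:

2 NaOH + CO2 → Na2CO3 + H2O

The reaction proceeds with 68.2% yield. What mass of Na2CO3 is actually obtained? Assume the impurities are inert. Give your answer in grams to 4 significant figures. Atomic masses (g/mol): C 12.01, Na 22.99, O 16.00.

296.3 g

Pure CO2 available = 190.1 g × 0.949 = 180.40 g.
M(CO2) = 12.01 + 2(16.00) = 44.01 g/mol.
M(Na2CO3) = 2(22.99) + 12.01 + 3(16.00) = 105.99 g/mol.
n(CO2) = 180.40 g / 44.01 g/mol = 4.0992 mol.
From the equation the CO2:Na2CO3 mole ratio is 1:1, so n(Na2CO3) = 4.0992 × 1/1 = 4.0992 mol.
Mass of Na2CO3 = 4.0992 mol × 105.99 g/mol = 434.47 g.
Actual mass collected = 434.47 g × 0.682 = 296.31 g.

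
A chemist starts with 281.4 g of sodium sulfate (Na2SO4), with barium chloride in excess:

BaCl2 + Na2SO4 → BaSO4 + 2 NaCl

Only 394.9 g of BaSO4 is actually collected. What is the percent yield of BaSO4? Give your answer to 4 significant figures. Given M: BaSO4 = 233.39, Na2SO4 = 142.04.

85.41 %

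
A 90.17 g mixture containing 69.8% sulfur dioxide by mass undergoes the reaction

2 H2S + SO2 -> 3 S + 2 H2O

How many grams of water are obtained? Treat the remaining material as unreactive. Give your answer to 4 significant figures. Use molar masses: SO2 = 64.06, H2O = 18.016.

Mass of pure SO2 = 90.17 g × 0.698 = 62.939 g.
n(SO2) = 62.939 g / 64.06 g/mol = 0.98250 mol.
From the equation the SO2:H2O mole ratio is 1:2, so n(H2O) = 0.98250 × 2/1 = 1.9650 mol.
Mass of H2O = 1.9650 mol × 18.016 g/mol = 35.401 g.

35.40 g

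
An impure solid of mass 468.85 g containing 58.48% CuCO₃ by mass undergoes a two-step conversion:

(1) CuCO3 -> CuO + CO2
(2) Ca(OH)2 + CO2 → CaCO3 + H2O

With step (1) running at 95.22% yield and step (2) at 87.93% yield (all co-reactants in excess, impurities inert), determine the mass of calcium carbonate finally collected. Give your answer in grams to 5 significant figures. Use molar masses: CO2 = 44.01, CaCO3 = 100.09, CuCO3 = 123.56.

185.96 g

Pure CuCO3 = 468.85 × 0.5848 = 274.183 g.
n(CuCO3) = 274.183 / 123.56 = 2.21903 mol.
Step 1 (CuCO3:CO2 = 1:1): theoretical n(CO2) = 2.21903 mol; at 95.22% yield, n(CO2) = 2.11296 mol.
Step 2 (CO2:CaCO3 = 1:1): theoretical n(CaCO3) = 2.11296 mol, so theoretical mass = 2.11296 × 100.09 = 211.486 g.
At 87.93% yield, actual mass of CaCO3 = 211.486 × 0.8793 = 185.960 g.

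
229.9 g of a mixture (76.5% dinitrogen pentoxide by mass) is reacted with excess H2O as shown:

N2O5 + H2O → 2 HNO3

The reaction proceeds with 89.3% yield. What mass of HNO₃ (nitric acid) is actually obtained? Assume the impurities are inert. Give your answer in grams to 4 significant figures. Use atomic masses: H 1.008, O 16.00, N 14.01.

Pure N2O5 available = 229.9 g × 0.765 = 175.87 g.
M(N2O5) = 2(14.01) + 5(16.00) = 108.02 g/mol.
M(HNO3) = 1.008 + 14.01 + 3(16.00) = 63.018 g/mol.
n(N2O5) = 175.87 g / 108.02 g/mol = 1.6282 mol.
From the equation the N2O5:HNO3 mole ratio is 1:2, so n(HNO3) = 1.6282 × 2/1 = 3.2563 mol.
Mass of HNO3 = 3.2563 mol × 63.018 g/mol = 205.21 g.
Actual mass collected = 205.21 g × 0.893 = 183.25 g.

183.2 g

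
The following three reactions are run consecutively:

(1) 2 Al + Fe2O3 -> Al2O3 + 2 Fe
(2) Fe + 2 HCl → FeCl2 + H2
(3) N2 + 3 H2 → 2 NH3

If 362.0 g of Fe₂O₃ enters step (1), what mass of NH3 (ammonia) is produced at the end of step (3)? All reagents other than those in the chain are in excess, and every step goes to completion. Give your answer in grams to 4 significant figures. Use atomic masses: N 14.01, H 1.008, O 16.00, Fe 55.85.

51.48 g

M(Fe2O3) = 2(55.85) + 3(16.00) = 159.70 g/mol.
M(NH3) = 14.01 + 3(1.008) = 17.034 g/mol.
n(Fe2O3) = 362.0 / 159.70 = 2.2668 mol.
Reaction (1): Fe2O3→Fe ratio 1:2 ⇒ n(Fe) = 4.5335 mol.
Reaction (2): Fe→H2 ratio 1:1 ⇒ n(H2) = 4.5335 mol.
Reaction (3): H2→NH3 ratio 3:2 ⇒ n(NH3) = 3.0223 mol.
Mass of NH3 = 3.0223 × 17.034 = 51.482 g.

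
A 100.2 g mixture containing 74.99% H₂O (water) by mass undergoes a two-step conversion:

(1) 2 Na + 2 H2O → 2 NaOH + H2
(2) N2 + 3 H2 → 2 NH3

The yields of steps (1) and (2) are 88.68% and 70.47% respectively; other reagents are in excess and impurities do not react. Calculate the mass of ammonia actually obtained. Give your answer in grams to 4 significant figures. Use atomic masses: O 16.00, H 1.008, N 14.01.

14.80 g

Pure H2O = 100.2 × 0.7499 = 75.140 g.
M(H2O) = 2(1.008) + 16.00 = 18.016 g/mol.
M(NH3) = 14.01 + 3(1.008) = 17.034 g/mol.
n(H2O) = 75.140 / 18.016 = 4.1707 mol.
Step 1 (H2O:H2 = 2:1): theoretical n(H2) = 2.0854 mol; at 88.68% yield, n(H2) = 1.8493 mol.
Step 2 (H2:NH3 = 3:2): theoretical n(NH3) = 1.2329 mol, so theoretical mass = 1.2329 × 17.034 = 21.001 g.
At 70.47% yield, actual mass of NH3 = 21.001 × 0.7047 = 14.799 g.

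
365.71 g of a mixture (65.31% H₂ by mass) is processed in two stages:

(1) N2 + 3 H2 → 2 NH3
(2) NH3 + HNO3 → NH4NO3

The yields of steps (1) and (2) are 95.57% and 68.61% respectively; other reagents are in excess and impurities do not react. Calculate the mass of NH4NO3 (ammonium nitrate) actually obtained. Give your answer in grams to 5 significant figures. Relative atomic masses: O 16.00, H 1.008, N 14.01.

4145.9 g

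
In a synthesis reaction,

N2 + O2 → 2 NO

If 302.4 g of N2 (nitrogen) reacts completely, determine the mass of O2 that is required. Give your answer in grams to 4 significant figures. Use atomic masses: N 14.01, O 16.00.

M(N2) = 2(14.01) = 28.02 g/mol.
M(O2) = 2(16.00) = 32.00 g/mol.
n(N2) = 302.40 g / 28.02 g/mol = 10.792 mol.
From the equation the N2:O2 mole ratio is 1:1, so n(O2) = 10.792 × 1/1 = 10.792 mol.
Mass of O2 = 10.792 mol × 32.00 g/mol = 345.35 g.

345.4 g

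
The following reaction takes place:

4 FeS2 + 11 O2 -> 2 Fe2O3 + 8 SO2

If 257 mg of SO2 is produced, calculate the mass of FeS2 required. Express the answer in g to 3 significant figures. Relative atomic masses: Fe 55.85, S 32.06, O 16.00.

0.241 g

M(SO2) = 32.06 + 2(16.00) = 64.06 g/mol.
M(FeS2) = 55.85 + 2(32.06) = 119.97 g/mol.
Convert: 257 mg = 0.2570 g.
n(SO2) = 0.2570 g / 64.06 g/mol = 0.004012 mol.
From the equation the SO2:FeS2 mole ratio is 8:4, so n(FeS2) = 0.004012 × 4/8 = 0.002006 mol.
Mass of FeS2 = 0.002006 mol × 119.97 g/mol = 0.2407 g.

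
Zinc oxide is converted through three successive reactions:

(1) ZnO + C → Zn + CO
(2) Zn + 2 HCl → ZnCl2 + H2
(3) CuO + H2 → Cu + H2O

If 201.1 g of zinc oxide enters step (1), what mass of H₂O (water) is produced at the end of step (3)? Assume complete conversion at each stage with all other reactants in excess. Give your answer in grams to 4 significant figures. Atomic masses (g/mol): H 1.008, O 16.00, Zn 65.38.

M(ZnO) = 65.38 + 16.00 = 81.38 g/mol.
M(H2O) = 2(1.008) + 16.00 = 18.016 g/mol.
n(ZnO) = 201.1 / 81.38 = 2.4711 mol.
Reaction (1): ZnO→Zn ratio 1:1 ⇒ n(Zn) = 2.4711 mol.
Reaction (2): Zn→H2 ratio 1:1 ⇒ n(H2) = 2.4711 mol.
Reaction (3): H2→H2O ratio 1:1 ⇒ n(H2O) = 2.4711 mol.
Mass of H2O = 2.4711 × 18.016 = 44.520 g.

44.52 g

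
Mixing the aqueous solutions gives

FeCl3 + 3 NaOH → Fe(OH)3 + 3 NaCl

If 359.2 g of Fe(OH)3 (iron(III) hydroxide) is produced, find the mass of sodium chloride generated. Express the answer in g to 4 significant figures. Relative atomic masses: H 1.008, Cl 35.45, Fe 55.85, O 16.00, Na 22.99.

589.2 g

M(Fe(OH)3) = 55.85 + 3(16.00) + 3(1.008) = 106.874 g/mol.
M(NaCl) = 22.99 + 35.45 = 58.44 g/mol.
n(Fe(OH)3) = 359.20 g / 106.874 g/mol = 3.3610 mol.
From the equation the Fe(OH)3:NaCl mole ratio is 1:3, so n(NaCl) = 3.3610 × 3/1 = 10.083 mol.
Mass of NaCl = 10.083 mol × 58.44 g/mol = 589.24 g.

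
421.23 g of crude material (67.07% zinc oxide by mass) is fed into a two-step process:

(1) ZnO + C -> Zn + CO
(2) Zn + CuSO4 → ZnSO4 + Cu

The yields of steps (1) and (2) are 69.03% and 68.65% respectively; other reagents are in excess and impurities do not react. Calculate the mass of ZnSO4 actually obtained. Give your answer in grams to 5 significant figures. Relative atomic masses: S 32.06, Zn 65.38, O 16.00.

Pure ZnO = 421.23 × 0.6707 = 282.519 g.
M(ZnO) = 65.38 + 16.00 = 81.38 g/mol.
M(ZnSO4) = 65.38 + 32.06 + 4(16.00) = 161.44 g/mol.
n(ZnO) = 282.519 / 81.38 = 3.47160 mol.
Step 1 (ZnO:Zn = 1:1): theoretical n(Zn) = 3.47160 mol; at 69.03% yield, n(Zn) = 2.39645 mol.
Step 2 (Zn:ZnSO4 = 1:1): theoretical n(ZnSO4) = 2.39645 mol, so theoretical mass = 2.39645 × 161.44 = 386.882 g.
At 68.65% yield, actual mass of ZnSO4 = 386.882 × 0.6865 = 265.595 g.

265.59 g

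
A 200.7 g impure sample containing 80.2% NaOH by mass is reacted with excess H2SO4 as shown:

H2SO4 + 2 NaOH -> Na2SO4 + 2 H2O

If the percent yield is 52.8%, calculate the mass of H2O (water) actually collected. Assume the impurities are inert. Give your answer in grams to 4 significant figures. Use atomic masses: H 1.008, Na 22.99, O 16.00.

38.28 g

Pure NaOH available = 200.7 g × 0.802 = 160.96 g.
M(NaOH) = 22.99 + 16.00 + 1.008 = 39.998 g/mol.
M(H2O) = 2(1.008) + 16.00 = 18.016 g/mol.
n(NaOH) = 160.96 g / 39.998 g/mol = 4.0242 mol.
From the equation the NaOH:H2O mole ratio is 2:2, so n(H2O) = 4.0242 × 2/2 = 4.0242 mol.
Mass of H2O = 4.0242 mol × 18.016 g/mol = 72.501 g.
Actual mass collected = 72.501 g × 0.528 = 38.280 g.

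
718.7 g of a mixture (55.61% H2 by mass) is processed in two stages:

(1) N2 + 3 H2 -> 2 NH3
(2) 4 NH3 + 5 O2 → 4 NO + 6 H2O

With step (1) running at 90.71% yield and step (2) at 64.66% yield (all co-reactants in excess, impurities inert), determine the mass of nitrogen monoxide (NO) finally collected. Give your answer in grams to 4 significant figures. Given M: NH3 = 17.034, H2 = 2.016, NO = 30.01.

Pure H2 = 718.7 × 0.5561 = 399.67 g.
n(H2) = 399.67 / 2.016 = 198.25 mol.
Step 1 (H2:NH3 = 3:2): theoretical n(NH3) = 132.17 mol; at 90.71% yield, n(NH3) = 119.89 mol.
Step 2 (NH3:NO = 4:4): theoretical n(NO) = 119.89 mol, so theoretical mass = 119.89 × 30.01 = 3597.8 g.
At 64.66% yield, actual mass of NO = 3597.8 × 0.6466 = 2326.4 g.

2326 g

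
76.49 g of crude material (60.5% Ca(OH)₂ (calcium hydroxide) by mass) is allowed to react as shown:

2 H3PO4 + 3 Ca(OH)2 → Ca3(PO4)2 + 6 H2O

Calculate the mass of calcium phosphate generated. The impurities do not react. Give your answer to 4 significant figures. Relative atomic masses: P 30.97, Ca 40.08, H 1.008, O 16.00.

Mass of pure Ca(OH)2 = 76.49 g × 0.605 = 46.276 g.
M(Ca(OH)2) = 40.08 + 2(16.00) + 2(1.008) = 74.096 g/mol.
M(Ca3(PO4)2) = 3(40.08) + 2(30.97) + 8(16.00) = 310.18 g/mol.
n(Ca(OH)2) = 46.276 g / 74.096 g/mol = 0.62455 mol.
From the equation the Ca(OH)2:Ca3(PO4)2 mole ratio is 3:1, so n(Ca3(PO4)2) = 0.62455 × 1/3 = 0.20818 mol.
Mass of Ca3(PO4)2 = 0.20818 mol × 310.18 g/mol = 64.574 g.

64.57 g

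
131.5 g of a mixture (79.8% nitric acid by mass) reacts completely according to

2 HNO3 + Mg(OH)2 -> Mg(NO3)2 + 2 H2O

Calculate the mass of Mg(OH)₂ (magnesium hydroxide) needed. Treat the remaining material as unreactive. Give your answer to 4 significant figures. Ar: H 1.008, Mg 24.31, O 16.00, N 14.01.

Mass of pure HNO3 = 131.5 g × 0.798 = 104.94 g.
M(HNO3) = 1.008 + 14.01 + 3(16.00) = 63.018 g/mol.
M(Mg(OH)2) = 24.31 + 2(16.00) + 2(1.008) = 58.326 g/mol.
n(HNO3) = 104.94 g / 63.018 g/mol = 1.6652 mol.
From the equation the HNO3:Mg(OH)2 mole ratio is 2:1, so n(Mg(OH)2) = 1.6652 × 1/2 = 0.83260 mol.
Mass of Mg(OH)2 = 0.83260 mol × 58.326 g/mol = 48.562 g.

48.56 g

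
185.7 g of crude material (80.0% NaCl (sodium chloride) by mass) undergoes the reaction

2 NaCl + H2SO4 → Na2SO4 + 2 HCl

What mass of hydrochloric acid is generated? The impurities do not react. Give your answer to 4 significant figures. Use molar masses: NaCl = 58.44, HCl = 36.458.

92.68 g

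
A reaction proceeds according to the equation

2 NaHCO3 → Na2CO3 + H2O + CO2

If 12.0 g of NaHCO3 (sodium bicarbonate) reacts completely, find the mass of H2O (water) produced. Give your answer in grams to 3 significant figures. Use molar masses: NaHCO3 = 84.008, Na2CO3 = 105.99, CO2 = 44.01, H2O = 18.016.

n(NaHCO3) = 12.00 g / 84.008 g/mol = 0.1428 mol.
From the equation the NaHCO3:H2O mole ratio is 2:1, so n(H2O) = 0.1428 × 1/2 = 0.07142 mol.
Mass of H2O = 0.07142 mol × 18.016 g/mol = 1.287 g.

1.29 g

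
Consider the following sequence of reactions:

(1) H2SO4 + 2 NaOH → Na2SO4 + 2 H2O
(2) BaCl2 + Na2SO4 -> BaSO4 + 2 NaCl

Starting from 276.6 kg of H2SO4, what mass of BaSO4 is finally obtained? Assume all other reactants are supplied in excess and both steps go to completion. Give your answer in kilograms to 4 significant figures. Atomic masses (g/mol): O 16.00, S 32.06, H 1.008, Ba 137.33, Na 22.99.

658.2 kg

M(H2SO4) = 2(1.008) + 32.06 + 4(16.00) = 98.076 g/mol.
M(BaSO4) = 137.33 + 32.06 + 4(16.00) = 233.39 g/mol.
276.6 kg = 276600 g.
n(H2SO4) = 276600 / 98.076 = 2820.3 mol.
Step 1 gives a 1:1 ratio of H2SO4 to Na2SO4, so n(Na2SO4) = 2820.3 mol.
In step 2 the Na2SO4:BaSO4 ratio is 1:1, so n(BaSO4) = 2820.3 mol.
Mass of BaSO4 = 2820.3 × 233.39 = 658220 g = 658.2 kg.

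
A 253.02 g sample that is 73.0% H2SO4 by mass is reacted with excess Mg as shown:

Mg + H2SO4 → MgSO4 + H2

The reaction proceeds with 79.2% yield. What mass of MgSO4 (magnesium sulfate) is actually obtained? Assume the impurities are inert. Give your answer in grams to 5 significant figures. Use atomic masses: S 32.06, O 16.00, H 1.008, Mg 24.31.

Pure H2SO4 available = 253.02 g × 0.730 = 184.705 g.
M(H2SO4) = 2(1.008) + 32.06 + 4(16.00) = 98.076 g/mol.
M(MgSO4) = 24.31 + 32.06 + 4(16.00) = 120.37 g/mol.
n(H2SO4) = 184.705 g / 98.076 g/mol = 1.88328 mol.
From the equation the H2SO4:MgSO4 mole ratio is 1:1, so n(MgSO4) = 1.88328 × 1/1 = 1.88328 mol.
Mass of MgSO4 = 1.88328 mol × 120.37 g/mol = 226.690 g.
Actual mass collected = 226.690 g × 0.792 = 179.539 g.

179.54 g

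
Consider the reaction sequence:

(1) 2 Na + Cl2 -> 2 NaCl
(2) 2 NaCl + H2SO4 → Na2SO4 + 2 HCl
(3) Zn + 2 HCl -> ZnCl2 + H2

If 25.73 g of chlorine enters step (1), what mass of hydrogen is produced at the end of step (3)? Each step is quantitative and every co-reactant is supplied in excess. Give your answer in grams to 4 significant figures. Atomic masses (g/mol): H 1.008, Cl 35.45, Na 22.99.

M(Cl2) = 2(35.45) = 70.90 g/mol.
M(H2) = 2(1.008) = 2.016 g/mol.
n(Cl2) = 25.73 / 70.90 = 0.36291 mol.
Reaction (1): Cl2→NaCl ratio 1:2 ⇒ n(NaCl) = 0.72581 mol.
Reaction (2): NaCl→HCl ratio 2:2 ⇒ n(HCl) = 0.72581 mol.
Reaction (3): HCl→H2 ratio 2:1 ⇒ n(H2) = 0.36291 mol.
Mass of H2 = 0.36291 × 2.016 = 0.73162 g.

0.7316 g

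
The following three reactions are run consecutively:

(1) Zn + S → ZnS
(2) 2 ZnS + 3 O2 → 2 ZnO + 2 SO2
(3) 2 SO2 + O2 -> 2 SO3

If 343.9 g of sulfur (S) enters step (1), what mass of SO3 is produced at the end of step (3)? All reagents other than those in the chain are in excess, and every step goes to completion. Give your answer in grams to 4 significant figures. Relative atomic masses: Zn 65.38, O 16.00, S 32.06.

858.8 g

M(S) = 32.06 g/mol.
M(SO3) = 32.06 + 3(16.00) = 80.06 g/mol.
n(S) = 343.9 / 32.06 = 10.727 mol.
Reaction (1): S→ZnS ratio 1:1 ⇒ n(ZnS) = 10.727 mol.
Reaction (2): ZnS→SO2 ratio 2:2 ⇒ n(SO2) = 10.727 mol.
Reaction (3): SO2→SO3 ratio 2:2 ⇒ n(SO3) = 10.727 mol.
Mass of SO3 = 10.727 × 80.06 = 858.78 g.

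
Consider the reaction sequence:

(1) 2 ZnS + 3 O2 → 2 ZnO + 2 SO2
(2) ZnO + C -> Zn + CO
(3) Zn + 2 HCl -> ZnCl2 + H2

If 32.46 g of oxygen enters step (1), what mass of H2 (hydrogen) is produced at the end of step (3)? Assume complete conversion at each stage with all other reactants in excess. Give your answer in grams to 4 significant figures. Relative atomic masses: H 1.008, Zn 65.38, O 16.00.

M(O2) = 2(16.00) = 32.00 g/mol.
M(H2) = 2(1.008) = 2.016 g/mol.
n(O2) = 32.46 / 32.00 = 1.0144 mol.
Reaction (1): O2→ZnO ratio 3:2 ⇒ n(ZnO) = 0.67625 mol.
Reaction (2): ZnO→Zn ratio 1:1 ⇒ n(Zn) = 0.67625 mol.
Reaction (3): Zn→H2 ratio 1:1 ⇒ n(H2) = 0.67625 mol.
Mass of H2 = 0.67625 × 2.016 = 1.3633 g.

1.363 g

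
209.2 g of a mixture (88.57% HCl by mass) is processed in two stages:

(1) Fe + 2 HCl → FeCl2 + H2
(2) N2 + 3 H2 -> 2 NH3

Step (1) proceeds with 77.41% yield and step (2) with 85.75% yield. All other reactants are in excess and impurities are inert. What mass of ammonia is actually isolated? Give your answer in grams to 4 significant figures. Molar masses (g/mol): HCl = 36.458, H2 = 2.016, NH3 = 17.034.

19.15 g

Pure HCl = 209.2 × 0.8857 = 185.29 g.
n(HCl) = 185.29 / 36.458 = 5.0822 mol.
Step 1 (HCl:H2 = 2:1): theoretical n(H2) = 2.5411 mol; at 77.41% yield, n(H2) = 1.9671 mol.
Step 2 (H2:NH3 = 3:2): theoretical n(NH3) = 1.3114 mol, so theoretical mass = 1.3114 × 17.034 = 22.338 g.
At 85.75% yield, actual mass of NH3 = 22.338 × 0.8575 = 19.155 g.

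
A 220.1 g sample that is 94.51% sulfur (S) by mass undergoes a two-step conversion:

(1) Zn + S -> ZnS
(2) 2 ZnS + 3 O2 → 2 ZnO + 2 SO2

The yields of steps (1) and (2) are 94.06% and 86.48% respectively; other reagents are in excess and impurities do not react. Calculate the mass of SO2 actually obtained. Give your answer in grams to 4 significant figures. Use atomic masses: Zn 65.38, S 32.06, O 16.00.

338.1 g

Pure S = 220.1 × 0.9451 = 208.02 g.
M(S) = 32.06 g/mol.
M(SO2) = 32.06 + 2(16.00) = 64.06 g/mol.
n(S) = 208.02 / 32.06 = 6.4884 mol.
Step 1 (S:ZnS = 1:1): theoretical n(ZnS) = 6.4884 mol; at 94.06% yield, n(ZnS) = 6.1029 mol.
Step 2 (ZnS:SO2 = 2:2): theoretical n(SO2) = 6.1029 mol, so theoretical mass = 6.1029 × 64.06 = 390.95 g.
At 86.48% yield, actual mass of SO2 = 390.95 × 0.8648 = 338.10 g.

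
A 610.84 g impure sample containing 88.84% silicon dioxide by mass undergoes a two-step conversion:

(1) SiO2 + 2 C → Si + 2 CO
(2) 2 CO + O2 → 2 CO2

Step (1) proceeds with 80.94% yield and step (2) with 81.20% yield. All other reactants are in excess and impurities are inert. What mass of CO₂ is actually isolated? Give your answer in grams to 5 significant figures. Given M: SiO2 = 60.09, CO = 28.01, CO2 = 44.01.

522.44 g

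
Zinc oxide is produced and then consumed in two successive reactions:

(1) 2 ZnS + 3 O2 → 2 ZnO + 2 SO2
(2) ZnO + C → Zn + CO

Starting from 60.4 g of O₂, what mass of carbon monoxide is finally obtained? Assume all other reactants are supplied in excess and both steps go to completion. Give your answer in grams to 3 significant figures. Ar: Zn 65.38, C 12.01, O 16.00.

35.2 g

M(O2) = 2(16.00) = 32.00 g/mol.
M(CO) = 12.01 + 16.00 = 28.01 g/mol.
n(O2) = 60.40 / 32.00 = 1.887 mol.
Step 1 gives a 3:2 ratio of O2 to ZnO, so n(ZnO) = 1.258 mol.
In step 2 the ZnO:CO ratio is 1:1, so n(CO) = 1.258 mol.
Mass of CO = 1.258 × 28.01 = 35.25 g.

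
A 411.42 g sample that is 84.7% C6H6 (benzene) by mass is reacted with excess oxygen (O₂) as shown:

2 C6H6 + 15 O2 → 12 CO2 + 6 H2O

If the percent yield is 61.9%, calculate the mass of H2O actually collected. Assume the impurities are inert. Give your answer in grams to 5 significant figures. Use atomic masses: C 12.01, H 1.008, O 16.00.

149.26 g

Pure C6H6 available = 411.42 g × 0.847 = 348.473 g.
M(C6H6) = 6(12.01) + 6(1.008) = 78.108 g/mol.
M(H2O) = 2(1.008) + 16.00 = 18.016 g/mol.
n(C6H6) = 348.473 g / 78.108 g/mol = 4.46142 mol.
From the equation the C6H6:H2O mole ratio is 2:6, so n(H2O) = 4.46142 × 6/2 = 13.3843 mol.
Mass of H2O = 13.3843 mol × 18.016 g/mol = 241.131 g.
Actual mass collected = 241.131 g × 0.619 = 149.260 g.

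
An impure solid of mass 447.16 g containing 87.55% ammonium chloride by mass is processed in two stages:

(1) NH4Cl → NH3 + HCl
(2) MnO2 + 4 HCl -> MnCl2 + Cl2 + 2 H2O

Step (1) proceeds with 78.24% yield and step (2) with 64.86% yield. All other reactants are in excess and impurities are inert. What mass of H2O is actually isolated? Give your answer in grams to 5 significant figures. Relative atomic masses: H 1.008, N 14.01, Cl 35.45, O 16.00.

33.455 g

Pure NH4Cl = 447.16 × 0.8755 = 391.489 g.
M(NH4Cl) = 14.01 + 4(1.008) + 35.45 = 53.492 g/mol.
M(H2O) = 2(1.008) + 16.00 = 18.016 g/mol.
n(NH4Cl) = 391.489 / 53.492 = 7.31864 mol.
Step 1 (NH4Cl:HCl = 1:1): theoretical n(HCl) = 7.31864 mol; at 78.24% yield, n(HCl) = 5.72610 mol.
Step 2 (HCl:H2O = 4:2): theoretical n(H2O) = 2.86305 mol, so theoretical mass = 2.86305 × 18.016 = 51.5807 g.
At 64.86% yield, actual mass of H2O = 51.5807 × 0.6486 = 33.4553 g.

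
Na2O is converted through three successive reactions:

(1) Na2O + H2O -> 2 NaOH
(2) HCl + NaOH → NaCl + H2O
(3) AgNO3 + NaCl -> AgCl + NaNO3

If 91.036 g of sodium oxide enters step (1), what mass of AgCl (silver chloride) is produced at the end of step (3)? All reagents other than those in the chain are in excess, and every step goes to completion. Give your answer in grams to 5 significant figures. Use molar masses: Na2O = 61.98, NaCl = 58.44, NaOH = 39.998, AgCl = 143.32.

421.02 g

n(Na2O) = 91.036 / 61.98 = 1.46880 mol.
Reaction (1): Na2O→NaOH ratio 1:2 ⇒ n(NaOH) = 2.93759 mol.
Reaction (2): NaOH→NaCl ratio 1:1 ⇒ n(NaCl) = 2.93759 mol.
Reaction (3): NaCl→AgCl ratio 1:1 ⇒ n(AgCl) = 2.93759 mol.
Mass of AgCl = 2.93759 × 143.32 = 421.016 g.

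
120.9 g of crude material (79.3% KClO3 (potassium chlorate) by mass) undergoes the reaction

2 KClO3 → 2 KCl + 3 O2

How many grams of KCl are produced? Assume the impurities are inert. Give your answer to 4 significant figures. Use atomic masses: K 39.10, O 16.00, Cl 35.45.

Mass of pure KClO3 = 120.9 g × 0.793 = 95.874 g.
M(KClO3) = 39.10 + 35.45 + 3(16.00) = 122.55 g/mol.
M(KCl) = 39.10 + 35.45 = 74.55 g/mol.
n(KClO3) = 95.874 g / 122.55 g/mol = 0.78232 mol.
From the equation the KClO3:KCl mole ratio is 2:2, so n(KCl) = 0.78232 × 2/2 = 0.78232 mol.
Mass of KCl = 0.78232 mol × 74.55 g/mol = 58.322 g.

58.32 g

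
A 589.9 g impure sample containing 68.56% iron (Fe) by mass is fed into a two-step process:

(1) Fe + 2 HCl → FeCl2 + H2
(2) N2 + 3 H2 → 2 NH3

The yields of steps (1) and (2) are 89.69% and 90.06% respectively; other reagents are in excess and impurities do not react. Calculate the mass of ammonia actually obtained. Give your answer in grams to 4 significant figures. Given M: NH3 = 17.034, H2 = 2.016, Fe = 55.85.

66.42 g

Pure Fe = 589.9 × 0.6856 = 404.44 g.
n(Fe) = 404.44 / 55.85 = 7.2415 mol.
Step 1 (Fe:H2 = 1:1): theoretical n(H2) = 7.2415 mol; at 89.69% yield, n(H2) = 6.4949 mol.
Step 2 (H2:NH3 = 3:2): theoretical n(NH3) = 4.3299 mol, so theoretical mass = 4.3299 × 17.034 = 73.756 g.
At 90.06% yield, actual mass of NH3 = 73.756 × 0.9006 = 66.424 g.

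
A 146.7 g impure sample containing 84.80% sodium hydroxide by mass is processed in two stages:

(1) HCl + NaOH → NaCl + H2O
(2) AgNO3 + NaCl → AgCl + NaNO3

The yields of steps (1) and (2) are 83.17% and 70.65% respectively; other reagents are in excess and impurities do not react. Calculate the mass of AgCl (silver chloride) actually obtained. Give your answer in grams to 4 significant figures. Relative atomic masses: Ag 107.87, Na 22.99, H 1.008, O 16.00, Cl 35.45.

261.9 g

Pure NaOH = 146.7 × 0.8480 = 124.40 g.
M(NaOH) = 22.99 + 16.00 + 1.008 = 39.998 g/mol.
M(AgCl) = 107.87 + 35.45 = 143.32 g/mol.
n(NaOH) = 124.40 / 39.998 = 3.1102 mol.
Step 1 (NaOH:NaCl = 1:1): theoretical n(NaCl) = 3.1102 mol; at 83.17% yield, n(NaCl) = 2.5867 mol.
Step 2 (NaCl:AgCl = 1:1): theoretical n(AgCl) = 2.5867 mol, so theoretical mass = 2.5867 × 143.32 = 370.73 g.
At 70.65% yield, actual mass of AgCl = 370.73 × 0.7065 = 261.92 g.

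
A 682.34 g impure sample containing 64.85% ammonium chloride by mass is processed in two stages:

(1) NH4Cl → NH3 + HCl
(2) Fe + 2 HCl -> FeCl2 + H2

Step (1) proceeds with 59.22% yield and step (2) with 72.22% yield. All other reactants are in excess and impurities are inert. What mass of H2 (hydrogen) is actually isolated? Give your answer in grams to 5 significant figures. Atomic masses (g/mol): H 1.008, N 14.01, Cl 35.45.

3.5662 g

Pure NH4Cl = 682.34 × 0.6485 = 442.497 g.
M(NH4Cl) = 14.01 + 4(1.008) + 35.45 = 53.492 g/mol.
M(H2) = 2(1.008) = 2.016 g/mol.
n(NH4Cl) = 442.497 / 53.492 = 8.27222 mol.
Step 1 (NH4Cl:HCl = 1:1): theoretical n(HCl) = 8.27222 mol; at 59.22% yield, n(HCl) = 4.89881 mol.
Step 2 (HCl:H2 = 2:1): theoretical n(H2) = 2.44940 mol, so theoretical mass = 2.44940 × 2.016 = 4.93800 g.
At 72.22% yield, actual mass of H2 = 4.93800 × 0.7222 = 3.56622 g.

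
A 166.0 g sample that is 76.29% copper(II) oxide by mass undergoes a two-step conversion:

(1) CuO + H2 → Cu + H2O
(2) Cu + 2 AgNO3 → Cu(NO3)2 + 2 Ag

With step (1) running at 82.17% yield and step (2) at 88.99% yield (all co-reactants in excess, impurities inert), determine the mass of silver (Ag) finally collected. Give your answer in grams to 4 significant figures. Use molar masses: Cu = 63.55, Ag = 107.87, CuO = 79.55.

Pure CuO = 166.0 × 0.7629 = 126.64 g.
n(CuO) = 126.64 / 79.55 = 1.5920 mol.
Step 1 (CuO:Cu = 1:1): theoretical n(Cu) = 1.5920 mol; at 82.17% yield, n(Cu) = 1.3081 mol.
Step 2 (Cu:Ag = 1:2): theoretical n(Ag) = 2.6162 mol, so theoretical mass = 2.6162 × 107.87 = 282.21 g.
At 88.99% yield, actual mass of Ag = 282.21 × 0.8899 = 251.14 g.

251.1 g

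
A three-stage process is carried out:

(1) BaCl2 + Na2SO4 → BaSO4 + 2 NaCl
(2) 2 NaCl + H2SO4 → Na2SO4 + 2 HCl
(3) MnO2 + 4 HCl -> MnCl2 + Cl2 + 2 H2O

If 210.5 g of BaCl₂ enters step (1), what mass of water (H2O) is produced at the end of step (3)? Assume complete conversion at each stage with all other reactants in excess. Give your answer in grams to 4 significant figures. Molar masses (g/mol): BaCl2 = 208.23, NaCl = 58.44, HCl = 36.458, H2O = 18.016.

n(BaCl2) = 210.5 / 208.23 = 1.0109 mol.
Reaction (1): BaCl2→NaCl ratio 1:2 ⇒ n(NaCl) = 2.0218 mol.
Reaction (2): NaCl→HCl ratio 2:2 ⇒ n(HCl) = 2.0218 mol.
Reaction (3): HCl→H2O ratio 4:2 ⇒ n(H2O) = 1.0109 mol.
Mass of H2O = 1.0109 × 18.016 = 18.212 g.

18.21 g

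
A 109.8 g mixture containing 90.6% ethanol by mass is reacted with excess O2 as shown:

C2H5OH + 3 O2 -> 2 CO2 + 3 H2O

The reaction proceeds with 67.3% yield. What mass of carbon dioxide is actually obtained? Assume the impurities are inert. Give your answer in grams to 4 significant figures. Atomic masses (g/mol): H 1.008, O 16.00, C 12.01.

127.9 g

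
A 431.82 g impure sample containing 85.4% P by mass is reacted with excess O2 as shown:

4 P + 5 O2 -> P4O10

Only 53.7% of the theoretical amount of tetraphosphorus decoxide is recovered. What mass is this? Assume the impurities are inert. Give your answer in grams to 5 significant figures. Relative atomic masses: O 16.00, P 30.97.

Pure P available = 431.82 g × 0.854 = 368.774 g.
M(P) = 30.97 g/mol.
M(P4O10) = 4(30.97) + 10(16.00) = 283.88 g/mol.
n(P) = 368.774 g / 30.97 g/mol = 11.9075 mol.
From the equation the P:P4O10 mole ratio is 4:1, so n(P4O10) = 11.9075 × 1/4 = 2.97687 mol.
Mass of P4O10 = 2.97687 mol × 283.88 g/mol = 845.073 g.
Actual mass collected = 845.073 g × 0.537 = 453.804 g.

453.80 g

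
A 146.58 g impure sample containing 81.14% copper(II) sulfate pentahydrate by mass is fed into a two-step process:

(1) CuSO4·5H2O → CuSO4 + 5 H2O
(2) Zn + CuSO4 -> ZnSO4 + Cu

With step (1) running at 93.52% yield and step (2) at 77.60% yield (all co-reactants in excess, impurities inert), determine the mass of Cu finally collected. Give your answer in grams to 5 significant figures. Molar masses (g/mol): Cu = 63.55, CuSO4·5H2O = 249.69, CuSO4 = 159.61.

21.968 g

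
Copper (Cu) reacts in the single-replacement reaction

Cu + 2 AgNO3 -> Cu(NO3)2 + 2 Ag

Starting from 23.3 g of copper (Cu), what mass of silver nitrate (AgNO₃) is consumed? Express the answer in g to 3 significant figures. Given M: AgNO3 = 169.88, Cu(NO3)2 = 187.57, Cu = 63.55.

125 g

n(Cu) = 23.30 g / 63.55 g/mol = 0.3666 mol.
From the equation the Cu:AgNO3 mole ratio is 1:2, so n(AgNO3) = 0.3666 × 2/1 = 0.7333 mol.
Mass of AgNO3 = 0.7333 mol × 169.88 g/mol = 124.6 g.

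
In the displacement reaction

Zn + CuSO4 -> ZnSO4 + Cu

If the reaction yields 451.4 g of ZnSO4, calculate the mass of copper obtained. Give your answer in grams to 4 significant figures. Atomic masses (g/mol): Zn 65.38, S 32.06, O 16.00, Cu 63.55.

M(ZnSO4) = 65.38 + 32.06 + 4(16.00) = 161.44 g/mol.
M(Cu) = 63.55 g/mol.
n(ZnSO4) = 451.40 g / 161.44 g/mol = 2.7961 mol.
From the equation the ZnSO4:Cu mole ratio is 1:1, so n(Cu) = 2.7961 × 1/1 = 2.7961 mol.
Mass of Cu = 2.7961 mol × 63.55 g/mol = 177.69 g.

177.7 g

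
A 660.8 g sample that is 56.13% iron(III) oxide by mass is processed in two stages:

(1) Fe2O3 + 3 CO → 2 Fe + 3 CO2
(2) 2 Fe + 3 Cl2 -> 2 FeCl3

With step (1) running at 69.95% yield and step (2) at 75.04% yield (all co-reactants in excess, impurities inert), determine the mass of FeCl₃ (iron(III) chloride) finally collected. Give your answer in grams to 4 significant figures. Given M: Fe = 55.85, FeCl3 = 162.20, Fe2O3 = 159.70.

395.5 g

Pure Fe2O3 = 660.8 × 0.5613 = 370.91 g.
n(Fe2O3) = 370.91 / 159.70 = 2.3225 mol.
Step 1 (Fe2O3:Fe = 1:2): theoretical n(Fe) = 4.6450 mol; at 69.95% yield, n(Fe) = 3.2492 mol.
Step 2 (Fe:FeCl3 = 2:2): theoretical n(FeCl3) = 3.2492 mol, so theoretical mass = 3.2492 × 162.20 = 527.02 g.
At 75.04% yield, actual mass of FeCl3 = 527.02 × 0.7504 = 395.48 g.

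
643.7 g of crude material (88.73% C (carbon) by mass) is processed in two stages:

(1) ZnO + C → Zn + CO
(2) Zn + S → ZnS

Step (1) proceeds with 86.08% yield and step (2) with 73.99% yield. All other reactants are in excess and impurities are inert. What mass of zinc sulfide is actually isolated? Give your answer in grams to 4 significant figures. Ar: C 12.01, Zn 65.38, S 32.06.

Pure C = 643.7 × 0.8873 = 571.16 g.
M(C) = 12.01 g/mol.
M(ZnS) = 65.38 + 32.06 = 97.44 g/mol.
n(C) = 571.16 / 12.01 = 47.557 mol.
Step 1 (C:Zn = 1:1): theoretical n(Zn) = 47.557 mol; at 86.08% yield, n(Zn) = 40.937 mol.
Step 2 (Zn:ZnS = 1:1): theoretical n(ZnS) = 40.937 mol, so theoretical mass = 40.937 × 97.44 = 3988.9 g.
At 73.99% yield, actual mass of ZnS = 3988.9 × 0.7399 = 2951.4 g.

2951 g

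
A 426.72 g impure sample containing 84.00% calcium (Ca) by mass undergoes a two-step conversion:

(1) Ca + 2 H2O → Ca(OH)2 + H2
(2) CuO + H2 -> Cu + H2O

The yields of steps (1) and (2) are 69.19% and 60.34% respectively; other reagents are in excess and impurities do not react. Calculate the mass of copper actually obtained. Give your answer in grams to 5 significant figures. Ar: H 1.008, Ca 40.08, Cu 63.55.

Pure Ca = 426.72 × 0.8400 = 358.445 g.
M(Ca) = 40.08 g/mol.
M(Cu) = 63.55 g/mol.
n(Ca) = 358.445 / 40.08 = 8.94323 mol.
Step 1 (Ca:H2 = 1:1): theoretical n(H2) = 8.94323 mol; at 69.19% yield, n(H2) = 6.18782 mol.
Step 2 (H2:Cu = 1:1): theoretical n(Cu) = 6.18782 mol, so theoretical mass = 6.18782 × 63.55 = 393.236 g.
At 60.34% yield, actual mass of Cu = 393.236 × 0.6034 = 237.279 g.

237.28 g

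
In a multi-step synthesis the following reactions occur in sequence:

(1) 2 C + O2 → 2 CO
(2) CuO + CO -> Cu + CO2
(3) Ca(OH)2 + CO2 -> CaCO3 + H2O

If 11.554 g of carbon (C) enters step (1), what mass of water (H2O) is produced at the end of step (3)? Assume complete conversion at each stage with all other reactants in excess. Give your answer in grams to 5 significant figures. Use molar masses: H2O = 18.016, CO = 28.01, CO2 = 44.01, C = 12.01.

n(C) = 11.554 / 12.01 = 0.962032 mol.
Reaction (1): C→CO ratio 2:2 ⇒ n(CO) = 0.962032 mol.
Reaction (2): CO→CO2 ratio 1:1 ⇒ n(CO2) = 0.962032 mol.
Reaction (3): CO2→H2O ratio 1:1 ⇒ n(H2O) = 0.962032 mol.
Mass of H2O = 0.962032 × 18.016 = 17.3320 g.

17.332 g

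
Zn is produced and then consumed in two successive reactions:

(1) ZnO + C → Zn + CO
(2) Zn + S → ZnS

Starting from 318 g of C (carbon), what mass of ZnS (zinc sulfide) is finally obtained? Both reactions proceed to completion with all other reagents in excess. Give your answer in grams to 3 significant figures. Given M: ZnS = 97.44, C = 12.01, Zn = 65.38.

2580 g

n(C) = 318.0 / 12.01 = 26.48 mol.
Step 1 gives a 1:1 ratio of C to Zn, so n(Zn) = 26.48 mol.
In step 2 the Zn:ZnS ratio is 1:1, so n(ZnS) = 26.48 mol.
Mass of ZnS = 26.48 × 97.44 = 2580 g.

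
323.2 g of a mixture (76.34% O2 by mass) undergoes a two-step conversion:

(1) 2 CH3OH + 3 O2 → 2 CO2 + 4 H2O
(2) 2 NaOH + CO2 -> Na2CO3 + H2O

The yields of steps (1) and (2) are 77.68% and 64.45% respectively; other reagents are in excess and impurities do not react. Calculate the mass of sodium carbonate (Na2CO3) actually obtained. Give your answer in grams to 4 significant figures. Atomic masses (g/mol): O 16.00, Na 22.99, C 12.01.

272.8 g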